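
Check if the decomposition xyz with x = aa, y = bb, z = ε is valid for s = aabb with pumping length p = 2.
Violated: |xy| ≤ p

The decomposition x = aa, y = bb, z = ε for s = aabb with p = 2
violates the constraint: |xy| ≤ p

|xy| = |aabb| = 4 > 2 = p. The decomposition puts too many characters in xy.

Pumping lemma constraints:
1. xyz = s (decomposition is valid)
2. |xy| ≤ p
3. |y| > 0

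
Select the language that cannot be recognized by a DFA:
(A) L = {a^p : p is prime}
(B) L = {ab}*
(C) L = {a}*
(A) {a^p : p is prime}

(A) L = {a^p : p is prime} is NOT regular.

The pumping lemma can be used to prove this:
After pumping, the length becomes composite

The other languages are regular because they can be recognized by finite automata.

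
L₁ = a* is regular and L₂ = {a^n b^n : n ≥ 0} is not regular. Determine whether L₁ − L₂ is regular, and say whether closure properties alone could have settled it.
Yes — L₁ − L₂ is regular.

The only string of a* that lies in {a^n b^n} is ε, so L₁ − L₂ = a* − {ε} = a⁺ = aa*, which is regular.

Note that the bare facts "L₁ regular, L₂ non-regular" do not settle the question by themselves: the closure of regular languages under ∪, ∩, complement and difference applies only when BOTH operands are regular. With a non-regular operand the result can come out regular or non-regular depending on the specific languages, so one has to work out L₁ − L₂ for this particular pair, as above.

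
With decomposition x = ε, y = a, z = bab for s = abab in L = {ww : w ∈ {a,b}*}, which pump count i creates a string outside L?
i = 2

xy²z = ε · aa · bab = aabab; aabab has odd length 5, so it cannot be written as ww and is not in L.
(Other choices also work, e.g. i = 0, 3; only i = 1 is guaranteed to stay in L since xy¹z = s.)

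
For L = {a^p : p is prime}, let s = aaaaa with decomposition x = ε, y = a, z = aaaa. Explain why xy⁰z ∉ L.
xy⁰z = aaaa ∉ L

Pumping with i = 0 replaces y = a by y⁰ = ε:
- Original: s = xyz = aaaaa; aaaaa has length 5, which is prime, so it is in L
- Pumped: xy⁰z = ε · ε · aaaa = aaaa
- aaaa has length 4 = 2 × 2, which is not prime, so it is not in L

The pumping lemma would require xy⁰z ∈ L, so this decomposition yields a contradiction.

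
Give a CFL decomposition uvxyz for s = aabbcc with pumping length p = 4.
u='a', v='a', x='bb', y='c', z='c'

For s = aabbcc with pumping length p = 4:

One valid decomposition:
- u = 'a'
- v = 'a'
- x = 'bb'
- y = 'c'
- z = 'c'

Verification:
- uvxyz = 'a' + 'a' + 'bb' + 'c' + 'c' = aabbcc ✓
- |vxy| = |'abbc'| = 4 ≤ 4 ✓
- |vy| = |'ac'| = 2 > 0 ✓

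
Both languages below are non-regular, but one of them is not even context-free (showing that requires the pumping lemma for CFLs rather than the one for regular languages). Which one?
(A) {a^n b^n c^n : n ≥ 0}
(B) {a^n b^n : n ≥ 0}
(A) {a^n b^n c^n : n ≥ 0}

(A) {a^n b^n c^n : n ≥ 0} requires the CFL pumping lemma.

- {a^n b^n : n ≥ 0} is context-free (but not regular)
  • Can be shown non-regular with the regular pumping lemma
  • After pumping, the number of a's and b's become unequal

- {a^n b^n c^n : n ≥ 0} is NOT context-free
  • Requires the CFL pumping lemma to prove
  • Cannot maintain three equal counts simultaneously

The CFL pumping lemma is "stronger" in that it can prove non-membership
in the larger class of context-free languages.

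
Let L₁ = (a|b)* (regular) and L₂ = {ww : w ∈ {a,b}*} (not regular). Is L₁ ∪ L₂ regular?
Yes — L₁ ∪ L₂ is regular.

{ww} ⊆ (a|b)*, so L₁ ∪ L₂ = (a|b)*, which is regular.

Note that the bare facts "L₁ regular, L₂ non-regular" do not settle the question by themselves: the closure of regular languages under ∪, ∩, complement and difference applies only when BOTH operands are regular. With a non-regular operand the result can come out regular or non-regular depending on the specific languages, so one has to work out L₁ ∪ L₂ for this particular pair, as above.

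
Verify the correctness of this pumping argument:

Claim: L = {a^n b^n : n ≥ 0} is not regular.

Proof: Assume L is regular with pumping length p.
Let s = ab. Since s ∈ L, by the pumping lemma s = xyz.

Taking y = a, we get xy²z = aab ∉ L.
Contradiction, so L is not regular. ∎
The proof is INCORRECT.

Error: The string s = ab may be shorter than p.
The pumping lemma only applies to strings with |s| ≥ p, and p is not under our control.
We must choose s in terms of p, e.g. s = a^p b^p, to ensure |s| ≥ p.
(The proof also fixes one particular y; a valid argument must handle every decomposition with |xy| ≤ p and |y| ≥ 1 — for s = a^p b^p this forces y = a^k, and then xy²z = a^(p+k) b^p ∉ L.)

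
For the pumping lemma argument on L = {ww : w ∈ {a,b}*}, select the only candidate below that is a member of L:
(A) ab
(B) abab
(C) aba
(B) abab

The pumping lemma is applied to a string s that lies in L, so first check membership of each option:
- (A) ab has length 2; its halves are a and b, which differ, so it is not in L ✗
- (B) abab splits into halves ab · ab, which are equal, so it is in L (w = ab) ✓
- (C) aba has odd length 3, so it cannot be written as ww and is not in L ✗

Only (B) abab is in L, so it is the only candidate that could play the role of s.
(In a complete proof one picks s in terms of the pumping length p so that |s| ≥ p is guaranteed; a fixed string like abab illustrates the shape of such an s.)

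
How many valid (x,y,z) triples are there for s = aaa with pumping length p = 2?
3

For s = 'aaa' with pumping length p = 2:

Constraints: |xy| ≤ 2, |y| > 0

Valid decompositions (|xy| ≤ p, |y| ≥ 1):
  • x='', y='a', z='aa'
  • x='a', y='a', z='a'
  • x='', y='aa', z='a'

Total count: 3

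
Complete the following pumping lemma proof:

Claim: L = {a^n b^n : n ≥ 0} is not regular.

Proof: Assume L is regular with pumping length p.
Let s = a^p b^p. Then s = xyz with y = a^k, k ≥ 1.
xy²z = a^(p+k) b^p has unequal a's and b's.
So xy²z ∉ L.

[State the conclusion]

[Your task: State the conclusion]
This contradicts the pumping lemma for regular languages,
which guarantees xy^i z ∈ L for all i ≥ 0.

Since our assumption that L is regular leads to a contradiction,
we conclude that L = {a^n b^n : n ≥ 0} is NOT regular. ∎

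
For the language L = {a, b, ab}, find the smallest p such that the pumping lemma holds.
p = 3

For a finite language L, the pumping lemma holds vacuously if p > max|s| for s ∈ L.

The longest string in L = {a, b, ab} has length 2.
If p = 3, then no string s ∈ L has |s| ≥ p, so the condition is vacuously true.

The minimum pumping length is p = 3.

Why no smaller p works: for any p ≤ 2, the longest string s ∈ L has |s| = 2 ≥ p, so it would
have to be pumpable; but pumping up (i = 2, 3, ...) produces ever longer strings, which cannot all lie in the
finite language L. So the pumping property fails for every p ≤ 2.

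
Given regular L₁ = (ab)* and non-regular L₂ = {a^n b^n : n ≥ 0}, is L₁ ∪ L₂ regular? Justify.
No — L₁ ∪ L₂ is not regular.

Let U = (ab)* ∪ {a^n b^n}. If U were regular, then U ∩ aa*bb* would be regular (closure under intersection with a regular language). But (ab)* ∩ aa*bb* = {ab} and {a^n b^n} ∩ aa*bb* = {a^n b^n : n ≥ 1}, so U ∩ aa*bb* = {a^n b^n : n ≥ 1}, which is not regular. Hence U is not regular.

Note that the bare facts "L₁ regular, L₂ non-regular" do not settle the question by themselves: the closure of regular languages under ∪, ∩, complement and difference applies only when BOTH operands are regular. With a non-regular operand the result can come out regular or non-regular depending on the specific languages, so one has to work out L₁ ∪ L₂ for this particular pair, as above.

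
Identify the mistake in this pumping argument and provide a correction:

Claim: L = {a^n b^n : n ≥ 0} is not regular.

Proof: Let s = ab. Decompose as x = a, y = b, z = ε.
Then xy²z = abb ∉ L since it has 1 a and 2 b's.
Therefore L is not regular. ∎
Error: The string s = ab might be shorter than the pumping length p.

Correction: Choose s = a^p b^p to ensure |s| ≥ p. Also, the decomposition is wrong: with |xy| ≤ p, y cannot include b's when s starts with p a's.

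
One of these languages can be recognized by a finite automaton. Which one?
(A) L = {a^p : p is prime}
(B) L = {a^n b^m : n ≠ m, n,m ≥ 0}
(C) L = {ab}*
(C) {ab}*

(C) L = {ab}* is regular.

This can be recognized by a finite automaton (DFA/NFA).
Regular expressions like {ab}* define regular languages.

The other choices are not regular:
- {a^p : p is prime}: After pumping, the length becomes composite
- {a^n b^m : n ≠ m, n,m ≥ 0}: After pumping a's, we can make n = m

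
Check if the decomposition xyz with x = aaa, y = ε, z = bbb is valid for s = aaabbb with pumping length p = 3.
Violated: |y| > 0

The decomposition x = aaa, y = ε, z = bbb for s = aaabbb with p = 3
violates the constraint: |y| > 0

|y| = 0, but the pumping lemma requires |y| > 0 (y must be non-empty).

Pumping lemma constraints:
1. xyz = s (decomposition is valid)
2. |xy| ≤ p
3. |y| > 0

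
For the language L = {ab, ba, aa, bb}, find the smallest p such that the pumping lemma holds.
p = 3

For a finite language L, the pumping lemma holds vacuously if p > max|s| for s ∈ L.

The longest string in L = {ab, ba, aa, bb} has length 2.
If p = 3, then no string s ∈ L has |s| ≥ p, so the condition is vacuously true.

The minimum pumping length is p = 3.

Why no smaller p works: for any p ≤ 2, the longest string s ∈ L has |s| = 2 ≥ p, so it would
have to be pumpable; but pumping up (i = 2, 3, ...) produces ever longer strings, which cannot all lie in the
finite language L. So the pumping property fails for every p ≤ 2.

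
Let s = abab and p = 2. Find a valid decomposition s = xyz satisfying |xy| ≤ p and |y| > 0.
x = '', y = 'a', z = 'bab'

For s = abab and p = 2, one valid decomposition is:
- x = '' (length 0)
- y = 'a' (length 1)
- z = 'bab' (length 3)

Verification:
- xyz = '' + 'a' + 'bab' = abab ✓
- |xy| = 1 ≤ 2 ✓
- |y| = 1 > 0 ✓

All pumping lemma constraints are satisfied.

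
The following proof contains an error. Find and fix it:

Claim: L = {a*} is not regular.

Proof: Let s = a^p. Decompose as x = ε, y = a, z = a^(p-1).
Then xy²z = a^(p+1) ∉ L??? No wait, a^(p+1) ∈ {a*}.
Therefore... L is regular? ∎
Error: The proof attempts to show a*  is not regular, but a* IS regular!

Correction: a* is a regular language (recognized by a simple DFA with one accepting state and self-loop on 'a'). The pumping lemma can only prove non-regularity, not regularity. For regular languages, pumping always works.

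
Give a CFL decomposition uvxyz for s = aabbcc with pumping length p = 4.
u='a', v='a', x='bb', y='c', z='c'

For s = aabbcc with pumping length p = 4:

One valid decomposition:
- u = 'a'
- v = 'a'
- x = 'bb'
- y = 'c'
- z = 'c'

Verification:
- uvxyz = 'a' + 'a' + 'bb' + 'c' + 'c' = aabbcc ✓
- |vxy| = |'abbc'| = 4 ≤ 4 ✓
- |vy| = |'ac'| = 2 > 0 ✓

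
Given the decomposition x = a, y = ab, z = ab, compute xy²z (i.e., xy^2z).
aababab

Given x = 'a', y = 'ab', z = 'ab' and i = 2:

xy^2z = x + y·y·...·y (2 times) + z
       = 'a' + 'ab'^2 + 'ab'
       = 'a' + 'abab' + 'ab'
       = 'aababab'

The pumped string is 'aababab' with length 7.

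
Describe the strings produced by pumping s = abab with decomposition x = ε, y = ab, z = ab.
{xy^i z : i ≥ 0} = {(ab)^(i+1) : i ≥ 0} = {ab, abab, ababab, ...}

With x = ε, y = ab, z = ab: Pumping 'ab' gives strings of alternating a's and b's.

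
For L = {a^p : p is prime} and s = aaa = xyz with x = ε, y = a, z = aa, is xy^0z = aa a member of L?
Yes

xy⁰z = ε · ε · aa = aa.
aa has length 2, which is prime, so it is in L.
(A single pumped string landing in L is not a contradiction by itself; a non-regularity proof needs some i for which xy^i z ∉ L, for every admissible decomposition.)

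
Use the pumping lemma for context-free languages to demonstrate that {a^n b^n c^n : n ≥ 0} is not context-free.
Assume for contradiction that L is context-free, and let p ≥ 1 be the pumping length given by the pumping lemma for CFLs.
Choose s = a^p b^p c^p. Then s ∈ L and |s| = 3p ≥ p.
By the CFL pumping lemma, s = uvxyz for some u, v, x, y, z with |vxy| ≤ p, |vy| ≥ 1, and uv^i xy^i z ∈ L for every i ≥ 0.

Because |vxy| ≤ p, the window vxy cannot contain both an a and a c: any substring of s containing both must include the entire block b^p plus at least one a and one c, so it has length ≥ p + 2 > p.
Hence at least one of the letters a, c does not occur in vy at all.

Take i = 0: the string uxz is obtained from s by deleting |vy| ≥ 1 symbols, so |uxz| = 3p − |vy| < 3p.
But the letter (a or c) that does not occur in vy still occurs exactly p times in uxz. Every string of L with exactly p copies of some letter is a^p b^p c^p, of length 3p. Since |uxz| < 3p, uxz ∉ L.

This contradicts the CFL pumping lemma, which requires uv^i xy^i z ∈ L for all i ≥ 0.
Hence L = {a^n b^n c^n : n ≥ 0} is not context-free. ∎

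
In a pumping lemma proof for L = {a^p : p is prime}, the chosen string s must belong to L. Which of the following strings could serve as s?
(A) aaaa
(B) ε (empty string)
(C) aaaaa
(C) aaaaa

The pumping lemma is applied to a string s that lies in L, so first check membership of each option:
- (A) aaaa has length 4 = 2 × 2, which is not prime, so it is not in L ✗
- (B) ε has length 0, which is not prime, so it is not in L ✗
- (C) aaaaa has length 5, which is prime, so it is in L ✓

Only (C) aaaaa is in L, so it is the only candidate that could play the role of s.
(In a complete proof one picks s in terms of the pumping length p so that |s| ≥ p is guaranteed; a fixed string like aaaaa illustrates the shape of such an s.)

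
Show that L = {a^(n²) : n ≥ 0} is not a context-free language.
Assume for contradiction that L is context-free, and let p ≥ 1 be the pumping length given by the pumping lemma for CFLs.
Choose s = a^(p²). Then s ∈ L and |s| = p² ≥ p.
By the CFL pumping lemma, s = uvxyz for some u, v, x, y, z with |vxy| ≤ p, |vy| ≥ 1, and uv^i xy^i z ∈ L for every i ≥ 0.
All symbols are a's, so only lengths matter: let k = |vy|, with 1 ≤ k ≤ |vxy| ≤ p.

Take i = 2: |uv²xy²z| = p² + k, and p² < p² + k ≤ p² + p < (p + 1)².
So the length lies strictly between consecutive squares and is not a perfect square; uv²xy²z ∉ L.

This contradicts the CFL pumping lemma, which requires uv^i xy^i z ∈ L for all i ≥ 0.
Hence L = {a^(n²) : n ≥ 0} is not context-free. ∎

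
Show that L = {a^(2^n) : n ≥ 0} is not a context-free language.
Assume for contradiction that L is context-free, and let p ≥ 1 be the pumping length given by the pumping lemma for CFLs.
Choose s = a^(2^p). Then s ∈ L and |s| = 2^p ≥ p.
By the CFL pumping lemma, s = uvxyz for some u, v, x, y, z with |vxy| ≤ p, |vy| ≥ 1, and uv^i xy^i z ∈ L for every i ≥ 0.
All symbols are a's, so only lengths matter: let k = |vy|, with 1 ≤ k ≤ |vxy| ≤ p < 2^p.

Take i = 2: |uv²xy²z| = 2^p + k, and 2^p < 2^p + k < 2^p + 2^p = 2^(p+1).
So the length lies strictly between consecutive powers of two and is not a power of 2; uv²xy²z ∉ L.

This contradicts the CFL pumping lemma, which requires uv^i xy^i z ∈ L for all i ≥ 0.
Hence L = {a^(2^n) : n ≥ 0} is not context-free. ∎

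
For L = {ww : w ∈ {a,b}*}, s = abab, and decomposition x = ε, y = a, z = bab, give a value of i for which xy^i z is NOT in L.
i = 0

xy⁰z = ε · ε · bab = bab; bab has odd length 3, so it cannot be written as ww and is not in L.
(Other choices also work, e.g. i = 2, 3; only i = 1 is guaranteed to stay in L since xy¹z = s.)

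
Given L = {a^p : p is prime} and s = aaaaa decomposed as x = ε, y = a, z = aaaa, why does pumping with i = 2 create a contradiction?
xy²z = aaaaaa ∉ L

Pumping with i = 2 replaces y = a by y² = aa:
- Original: s = xyz = aaaaa; aaaaa has length 5, which is prime, so it is in L
- Pumped: xy²z = ε · aa · aaaa = aaaaaa
- aaaaaa has length 6 = 2 × 3, which is not prime, so it is not in L

The pumping lemma would require xy²z ∈ L, so this decomposition yields a contradiction.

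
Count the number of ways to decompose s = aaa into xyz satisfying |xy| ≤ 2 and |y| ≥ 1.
3

For s = 'aaa' with pumping length p = 2:

Constraints: |xy| ≤ 2, |y| > 0

Valid decompositions (|xy| ≤ p, |y| ≥ 1):
  • x='', y='a', z='aa'
  • x='a', y='a', z='a'
  • x='', y='aa', z='a'

Total count: 3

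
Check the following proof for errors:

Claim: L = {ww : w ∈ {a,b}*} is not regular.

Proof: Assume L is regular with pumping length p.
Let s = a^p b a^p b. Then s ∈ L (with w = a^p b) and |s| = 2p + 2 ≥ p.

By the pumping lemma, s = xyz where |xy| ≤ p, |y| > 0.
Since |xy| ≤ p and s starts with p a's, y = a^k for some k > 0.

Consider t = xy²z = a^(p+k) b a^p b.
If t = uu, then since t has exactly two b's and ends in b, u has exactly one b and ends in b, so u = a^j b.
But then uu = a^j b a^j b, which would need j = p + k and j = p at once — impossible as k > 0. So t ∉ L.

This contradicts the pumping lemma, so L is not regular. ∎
The proof is correct.

This proof is valid because:
1. s = a^p b a^p b is in L and is chosen in terms of p, so |s| ≥ p holds for every p
2. The decomposition analysis is correct: |xy| ≤ p forces y to lie inside the leading a's
3. The contradiction is valid: the argument shows a^(p+k) b a^p b cannot be split into two equal halves
4. The conclusion follows logically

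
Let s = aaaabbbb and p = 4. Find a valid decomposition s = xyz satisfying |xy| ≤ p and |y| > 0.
x = '', y = 'aaa', z = 'abbbb'

For s = aaaabbbb and p = 4, one valid decomposition is:
- x = '' (length 0)
- y = 'aaa' (length 3)
- z = 'abbbb' (length 5)

Verification:
- xyz = '' + 'aaa' + 'abbbb' = aaaabbbb ✓
- |xy| = 3 ≤ 4 ✓
- |y| = 3 > 0 ✓

All pumping lemma constraints are satisfied.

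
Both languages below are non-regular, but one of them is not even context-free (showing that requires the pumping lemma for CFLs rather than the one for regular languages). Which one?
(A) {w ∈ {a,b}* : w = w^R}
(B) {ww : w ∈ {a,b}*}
(B) {ww : w ∈ {a,b}*}

(B) {ww : w ∈ {a,b}*} requires the CFL pumping lemma.

- {w ∈ {a,b}* : w = w^R} is context-free (but not regular)
  • Can be shown non-regular with the regular pumping lemma
  • After pumping, the string is no longer symmetric

- {ww : w ∈ {a,b}*} is NOT context-free
  • Requires the CFL pumping lemma to prove
  • Cannot verify equality of two arbitrary substrings

The CFL pumping lemma is "stronger" in that it can prove non-membership
in the larger class of context-free languages.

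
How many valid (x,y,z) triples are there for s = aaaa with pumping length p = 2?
3

For s = 'aaaa' with pumping length p = 2:

Constraints: |xy| ≤ 2, |y| > 0

Valid decompositions (|xy| ≤ p, |y| ≥ 1):
  • x='', y='a', z='aaa'
  • x='a', y='a', z='aa'
  • x='', y='aa', z='aa'

Total count: 3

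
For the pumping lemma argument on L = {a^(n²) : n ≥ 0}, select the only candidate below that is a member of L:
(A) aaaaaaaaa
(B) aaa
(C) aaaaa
(A) aaaaaaaaa

The pumping lemma is applied to a string s that lies in L, so first check membership of each option:
- (A) aaaaaaaaa has length 9 = 3², a perfect square, so it is in L ✓
- (B) aaa has length 3, strictly between 1² = 1 and 2² = 4, so it is not in L ✗
- (C) aaaaa has length 5, strictly between 2² = 4 and 3² = 9, so it is not in L ✗

Only (A) aaaaaaaaa is in L, so it is the only candidate that could play the role of s.
(In a complete proof one picks s in terms of the pumping length p so that |s| ≥ p is guaranteed; a fixed string like aaaaaaaaa illustrates the shape of such an s.)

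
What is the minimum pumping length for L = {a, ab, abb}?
p = 4

For a finite language L, the pumping lemma holds vacuously if p > max|s| for s ∈ L.

The longest string in L = {a, ab, abb} has length 3.
If p = 4, then no string s ∈ L has |s| ≥ p, so the condition is vacuously true.

The minimum pumping length is p = 4.

Why no smaller p works: for any p ≤ 3, the longest string s ∈ L has |s| = 3 ≥ p, so it would
have to be pumpable; but pumping up (i = 2, 3, ...) produces ever longer strings, which cannot all lie in the
finite language L. So the pumping property fails for every p ≤ 3.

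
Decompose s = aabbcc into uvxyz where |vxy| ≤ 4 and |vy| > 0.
u='a', v='a', x='bb', y='c', z='c'

For s = aabbcc with pumping length p = 4:

One valid decomposition:
- u = 'a'
- v = 'a'
- x = 'bb'
- y = 'c'
- z = 'c'

Verification:
- uvxyz = 'a' + 'a' + 'bb' + 'c' + 'c' = aabbcc ✓
- |vxy| = |'abbc'| = 4 ≤ 4 ✓
- |vy| = |'ac'| = 2 > 0 ✓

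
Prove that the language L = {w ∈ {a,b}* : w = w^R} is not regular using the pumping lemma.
Assume for contradiction that L is regular, and let p ≥ 1 be the pumping length given by the pumping lemma.
Choose s = a^p b a^p. Then s ∈ L (it reads the same in both directions) and |s| = 2p + 1 ≥ p.
By the pumping lemma, s = xyz for some x, y, z with |xy| ≤ p, |y| ≥ 1, and xy^i z ∈ L for every i ≥ 0.
Since |xy| ≤ p and the first p symbols of s are all a's, y = a^k for some k with 1 ≤ k ≤ p.

Take i = 2: xy²z = a^(p + k) b a^p.
Its reversal is a^p b a^(p + k). These differ because the block of a's before the unique b has length p + k in one and p in the other, and p + k ≠ p since k ≥ 1. So xy²z is not a palindrome, i.e. xy²z ∉ L.

This contradicts the pumping lemma, which requires xy^i z ∈ L for all i ≥ 0.
Hence L = {w ∈ {a,b}* : w = w^R} is not regular. ∎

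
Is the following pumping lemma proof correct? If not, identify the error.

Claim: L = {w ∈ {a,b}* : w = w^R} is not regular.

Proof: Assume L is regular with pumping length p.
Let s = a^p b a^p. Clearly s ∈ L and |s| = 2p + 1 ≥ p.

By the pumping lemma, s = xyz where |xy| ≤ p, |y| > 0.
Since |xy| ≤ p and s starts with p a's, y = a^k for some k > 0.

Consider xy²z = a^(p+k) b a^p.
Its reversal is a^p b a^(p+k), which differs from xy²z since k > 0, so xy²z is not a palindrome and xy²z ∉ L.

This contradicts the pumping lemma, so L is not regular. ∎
The proof is correct.

This proof is valid because:
1. s = a^p b a^p is in L and is chosen in terms of p, so |s| ≥ p holds for every p
2. The decomposition analysis is correct: |xy| ≤ p forces y to lie inside the leading a's
3. The contradiction is valid: a^(p+k) b a^p has more a's before the b than after it, so it is not a palindrome
4. The conclusion follows logically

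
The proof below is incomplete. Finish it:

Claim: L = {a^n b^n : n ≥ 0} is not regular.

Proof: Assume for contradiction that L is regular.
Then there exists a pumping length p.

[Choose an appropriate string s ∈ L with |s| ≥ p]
s = a^p b^p

This string is in L (has equal a's and b's) and has length 2p ≥ p.
Any decomposition xyz with |xy| ≤ p means y consists only of a's,
so pumping will unbalance the counts.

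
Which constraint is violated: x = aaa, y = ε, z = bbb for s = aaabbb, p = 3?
Violated: |y| > 0

The decomposition x = aaa, y = ε, z = bbb for s = aaabbb with p = 3
violates the constraint: |y| > 0

|y| = 0, but the pumping lemma requires |y| > 0 (y must be non-empty).

Pumping lemma constraints:
1. xyz = s (decomposition is valid)
2. |xy| ≤ p
3. |y| > 0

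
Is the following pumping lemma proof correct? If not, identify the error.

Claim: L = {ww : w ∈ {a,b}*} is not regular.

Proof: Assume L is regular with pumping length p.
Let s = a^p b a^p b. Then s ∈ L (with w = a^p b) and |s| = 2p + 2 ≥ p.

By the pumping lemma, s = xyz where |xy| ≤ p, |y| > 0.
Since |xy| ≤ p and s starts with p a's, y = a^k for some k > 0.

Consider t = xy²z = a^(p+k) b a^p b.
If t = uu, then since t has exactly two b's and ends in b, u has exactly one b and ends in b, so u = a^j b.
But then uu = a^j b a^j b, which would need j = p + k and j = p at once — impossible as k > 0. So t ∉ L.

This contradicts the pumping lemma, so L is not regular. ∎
The proof is correct.

This proof is valid because:
1. s = a^p b a^p b is in L and is chosen in terms of p, so |s| ≥ p holds for every p
2. The decomposition analysis is correct: |xy| ≤ p forces y to lie inside the leading a's
3. The contradiction is valid: the argument shows a^(p+k) b a^p b cannot be split into two equal halves
4. The conclusion follows logically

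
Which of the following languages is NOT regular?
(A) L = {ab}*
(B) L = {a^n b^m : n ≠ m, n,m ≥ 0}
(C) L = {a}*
(B) {a^n b^m : n ≠ m, n,m ≥ 0}

(B) L = {a^n b^m : n ≠ m, n,m ≥ 0} is NOT regular.

The pumping lemma can be used to prove this:
After pumping a's, we can make n = m

The other languages are regular because they can be recognized by finite automata.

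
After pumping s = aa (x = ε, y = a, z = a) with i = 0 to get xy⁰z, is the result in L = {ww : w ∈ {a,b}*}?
No

xy⁰z = ε · ε · a = a.
a has odd length 1, so it cannot be written as ww and is not in L.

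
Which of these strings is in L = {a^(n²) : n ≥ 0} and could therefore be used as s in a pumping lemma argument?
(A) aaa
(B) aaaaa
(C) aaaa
(C) aaaa

The pumping lemma is applied to a string s that lies in L, so first check membership of each option:
- (A) aaa has length 3, strictly between 1² = 1 and 2² = 4, so it is not in L ✗
- (B) aaaaa has length 5, strictly between 2² = 4 and 3² = 9, so it is not in L ✗
- (C) aaaa has length 4 = 2², a perfect square, so it is in L ✓

Only (C) aaaa is in L, so it is the only candidate that could play the role of s.
(In a complete proof one picks s in terms of the pumping length p so that |s| ≥ p is guaranteed; a fixed string like aaaa illustrates the shape of such an s.)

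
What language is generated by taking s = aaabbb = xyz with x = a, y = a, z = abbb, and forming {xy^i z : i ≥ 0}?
{xy^i z : i ≥ 0} = {a^(2+i) b^3 : i ≥ 0} = {aabbb, aaabbb, aaaabbb, ...}

With x = a, y = a, z = abbb: Starting with aaabbb and pumping the second 'a', we get strings with 2+i a's followed by 3 b's for i = 0, 1, 2, ...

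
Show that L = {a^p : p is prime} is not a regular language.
Assume for contradiction that L is regular, and let p ≥ 1 be the pumping length given by the pumping lemma.
Choose a prime q with q ≥ p (one exists because there are infinitely many primes) and let s = a^q. Then s ∈ L and |s| = q ≥ p.
By the pumping lemma, s = xyz for some x, y, z with |xy| ≤ p, |y| ≥ 1, and xy^i z ∈ L for every i ≥ 0.
Here y = a^k for some k with 1 ≤ k ≤ p, and xy^i z = a^(q + (i − 1)k) for every i ≥ 0.

Take i = q + 1: |xy^(q+1) z| = q + qk = q(k + 1).
Both factors satisfy q ≥ 2 and k + 1 ≥ 2, so q(k + 1) is composite, and xy^(q+1) z ∉ L.

This contradicts the pumping lemma, which requires xy^i z ∈ L for all i ≥ 0.
Hence L = {a^p : p is prime} is not regular. ∎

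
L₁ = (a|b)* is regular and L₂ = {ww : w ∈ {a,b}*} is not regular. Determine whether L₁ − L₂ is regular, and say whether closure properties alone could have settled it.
No — L₁ − L₂ is not regular.

L₁ − L₂ is the complement of {ww} within {a,b}*. If it were regular, its complement {ww} would be regular as well (regular languages are closed under complement) — contradiction. So L₁ − L₂ is not regular.

Note that the bare facts "L₁ regular, L₂ non-regular" do not settle the question by themselves: the closure of regular languages under ∪, ∩, complement and difference applies only when BOTH operands are regular. With a non-regular operand the result can come out regular or non-regular depending on the specific languages, so one has to work out L₁ − L₂ for this particular pair, as above.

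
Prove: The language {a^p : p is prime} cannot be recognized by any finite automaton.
Assume for contradiction that L is regular, and let p ≥ 1 be the pumping length given by the pumping lemma.
Choose a prime q with q ≥ p (one exists because there are infinitely many primes) and let s = a^q. Then s ∈ L and |s| = q ≥ p.
By the pumping lemma, s = xyz for some x, y, z with |xy| ≤ p, |y| ≥ 1, and xy^i z ∈ L for every i ≥ 0.
Here y = a^k for some k with 1 ≤ k ≤ p, and xy^i z = a^(q + (i − 1)k) for every i ≥ 0.

Take i = q + 1: |xy^(q+1) z| = q + qk = q(k + 1).
Both factors satisfy q ≥ 2 and k + 1 ≥ 2, so q(k + 1) is composite, and xy^(q+1) z ∉ L.

This contradicts the pumping lemma, which requires xy^i z ∈ L for all i ≥ 0.
Hence L = {a^p : p is prime} is not regular. ∎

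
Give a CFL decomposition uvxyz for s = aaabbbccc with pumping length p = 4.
u='aa', v='a', x='bb', y='b', z='ccc'

For s = aaabbbccc with pumping length p = 4:

One valid decomposition:
- u = 'aa'
- v = 'a'
- x = 'bb'
- y = 'b'
- z = 'ccc'

Verification:
- uvxyz = 'aa' + 'a' + 'bb' + 'b' + 'ccc' = aaabbbccc ✓
- |vxy| = |'abbb'| = 4 ≤ 4 ✓
- |vy| = |'ab'| = 2 > 0 ✓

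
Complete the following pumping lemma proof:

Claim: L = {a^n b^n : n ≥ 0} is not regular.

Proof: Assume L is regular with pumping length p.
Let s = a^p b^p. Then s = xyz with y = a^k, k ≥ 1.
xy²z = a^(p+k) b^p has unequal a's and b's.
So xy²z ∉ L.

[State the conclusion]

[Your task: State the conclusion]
This contradicts the pumping lemma for regular languages,
which guarantees xy^i z ∈ L for all i ≥ 0.

Since our assumption that L is regular leads to a contradiction,
we conclude that L = {a^n b^n : n ≥ 0} is NOT regular. ∎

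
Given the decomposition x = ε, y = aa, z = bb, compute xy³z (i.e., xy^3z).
aaaaaabb

Given x = '', y = 'aa', z = 'bb' and i = 3:

xy^3z = x + y·y·...·y (3 times) + z
       = '' + 'aa'^3 + 'bb'
       = '' + 'aaaaaa' + 'bb'
       = 'aaaaaabb'

The pumped string is 'aaaaaabb' with length 8.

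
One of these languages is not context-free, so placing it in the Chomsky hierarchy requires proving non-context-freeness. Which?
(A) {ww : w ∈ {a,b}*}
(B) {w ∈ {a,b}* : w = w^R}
(A) {ww : w ∈ {a,b}*}

(A) {ww : w ∈ {a,b}*} requires the CFL pumping lemma.

- {w ∈ {a,b}* : w = w^R} is context-free (but not regular)
  • Can be shown non-regular with the regular pumping lemma
  • After pumping, the string is no longer symmetric

- {ww : w ∈ {a,b}*} is NOT context-free
  • Requires the CFL pumping lemma to prove
  • Even a PDA cannot compare two arbitrary halves symbol by symbol; CFL pumping on a^p b^p a^p b^p fails

The CFL pumping lemma is "stronger" in that it can prove non-membership
in the larger class of context-free languages.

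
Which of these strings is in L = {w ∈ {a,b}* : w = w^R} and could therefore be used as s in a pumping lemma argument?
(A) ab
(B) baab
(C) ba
(B) baab

The pumping lemma is applied to a string s that lies in L, so first check membership of each option:
- (A) ab reversed is ba ≠ ab, so it is not a palindrome and is not in L ✗
- (B) baab reversed is baab, the same string, so it is a palindrome and is in L ✓
- (C) ba reversed is ab ≠ ba, so it is not a palindrome and is not in L ✗

Only (B) baab is in L, so it is the only candidate that could play the role of s.
(In a complete proof one picks s in terms of the pumping length p so that |s| ≥ p is guaranteed; a fixed string like baab illustrates the shape of such an s.)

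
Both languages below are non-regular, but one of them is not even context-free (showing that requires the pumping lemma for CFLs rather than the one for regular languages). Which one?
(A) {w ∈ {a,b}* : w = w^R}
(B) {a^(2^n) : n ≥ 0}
(B) {a^(2^n) : n ≥ 0}

(B) {a^(2^n) : n ≥ 0} requires the CFL pumping lemma.

- {w ∈ {a,b}* : w = w^R} is context-free (but not regular)
  • Can be shown non-regular with the regular pumping lemma
  • After pumping, the string is no longer symmetric

- {a^(2^n) : n ≥ 0} is NOT context-free
  • Requires the CFL pumping lemma to prove
  • Gaps between powers of 2 grow exponentially

The CFL pumping lemma is "stronger" in that it can prove non-membership
in the larger class of context-free languages.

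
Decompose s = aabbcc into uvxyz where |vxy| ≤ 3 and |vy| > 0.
u='aa', v='b', x='b', y='c', z='c'

For s = aabbcc with pumping length p = 3:

One valid decomposition:
- u = 'aa'
- v = 'b'
- x = 'b'
- y = 'c'
- z = 'c'

Verification:
- uvxyz = 'aa' + 'b' + 'b' + 'c' + 'c' = aabbcc ✓
- |vxy| = |'bbc'| = 3 ≤ 3 ✓
- |vy| = |'bc'| = 2 > 0 ✓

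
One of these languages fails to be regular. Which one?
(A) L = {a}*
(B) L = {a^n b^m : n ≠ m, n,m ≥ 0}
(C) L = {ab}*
(B) {a^n b^m : n ≠ m, n,m ≥ 0}

(B) L = {a^n b^m : n ≠ m, n,m ≥ 0} is NOT regular.

The pumping lemma can be used to prove this:
After pumping a's, we can make n = m

The other languages are regular because they can be recognized by finite automata.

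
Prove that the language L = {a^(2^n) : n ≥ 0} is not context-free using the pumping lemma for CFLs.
Assume for contradiction that L is context-free, and let p ≥ 1 be the pumping length given by the pumping lemma for CFLs.
Choose s = a^(2^p). Then s ∈ L and |s| = 2^p ≥ p.
By the CFL pumping lemma, s = uvxyz for some u, v, x, y, z with |vxy| ≤ p, |vy| ≥ 1, and uv^i xy^i z ∈ L for every i ≥ 0.
All symbols are a's, so only lengths matter: let k = |vy|, with 1 ≤ k ≤ |vxy| ≤ p < 2^p.

Take i = 2: |uv²xy²z| = 2^p + k, and 2^p < 2^p + k < 2^p + 2^p = 2^(p+1).
So the length lies strictly between consecutive powers of two and is not a power of 2; uv²xy²z ∉ L.

This contradicts the CFL pumping lemma, which requires uv^i xy^i z ∈ L for all i ≥ 0.
Hence L = {a^(2^n) : n ≥ 0} is not context-free. ∎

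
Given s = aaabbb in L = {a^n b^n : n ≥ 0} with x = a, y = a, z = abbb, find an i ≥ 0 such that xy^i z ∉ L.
i = 3

xy³z = a · aaa · abbb = aaaaabbb; aaaaabbb has 5 a's and 3 b's; 5 ≠ 3, so it is not in L.
(Other choices also work, e.g. i = 0, 2; only i = 1 is guaranteed to stay in L since xy¹z = s.)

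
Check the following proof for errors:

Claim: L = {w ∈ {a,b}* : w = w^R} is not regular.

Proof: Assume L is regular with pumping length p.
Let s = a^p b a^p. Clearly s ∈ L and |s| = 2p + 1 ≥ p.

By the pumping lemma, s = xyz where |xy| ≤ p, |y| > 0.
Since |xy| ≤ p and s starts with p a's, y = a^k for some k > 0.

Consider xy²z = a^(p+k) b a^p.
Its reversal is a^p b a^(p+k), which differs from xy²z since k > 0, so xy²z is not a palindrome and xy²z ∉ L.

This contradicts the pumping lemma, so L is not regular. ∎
The proof is correct.

This proof is valid because:
1. s = a^p b a^p is in L and is chosen in terms of p, so |s| ≥ p holds for every p
2. The decomposition analysis is correct: |xy| ≤ p forces y to lie inside the leading a's
3. The contradiction is valid: a^(p+k) b a^p has more a's before the b than after it, so it is not a palindrome
4. The conclusion follows logically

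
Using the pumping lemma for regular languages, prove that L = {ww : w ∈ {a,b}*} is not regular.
Assume for contradiction that L is regular, and let p ≥ 1 be the pumping length given by the pumping lemma.
Choose s = a^p b a^p b. Then s ∈ L (take w = a^p b) and |s| = 2p + 2 ≥ p.
By the pumping lemma, s = xyz for some x, y, z with |xy| ≤ p, |y| ≥ 1, and xy^i z ∈ L for every i ≥ 0.
Since |xy| ≤ p and the first p symbols of s are all a's, y = a^k for some k with 1 ≤ k ≤ p.

Take i = 2: t = xy²z = a^(p + k) b a^p b.
Suppose t = uu for some string u. The string t contains exactly two b's and ends in b, so u contains exactly one b and ends in b; hence u = a^j b for some j, and uu = a^j b a^j b. Comparing with t = a^(p + k) b a^p b forces j = p + k (first block) and j = p (second block), which is impossible since k ≥ 1. So t ∉ L.

This contradicts the pumping lemma, which requires xy^i z ∈ L for all i ≥ 0.
Hence L = {ww : w ∈ {a,b}*} is not regular. ∎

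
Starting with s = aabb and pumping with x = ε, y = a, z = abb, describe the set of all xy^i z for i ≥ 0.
{xy^i z : i ≥ 0} = {a^(i+1) b^2 : i ≥ 0} = {abb, aabb, aaabb, ...}

With x = ε, y = a, z = abb: Starting with aabb and pumping the first 'a' (z = abb keeps the second 'a'), we get strings with i+1 a's followed by 2 b's for i = 0, 1, 2, ...; note bb is not produced because z always contributes one a.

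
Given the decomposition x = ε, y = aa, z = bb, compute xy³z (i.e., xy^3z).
aaaaaabb

Given x = '', y = 'aa', z = 'bb' and i = 3:

xy^3z = x + y·y·...·y (3 times) + z
       = '' + 'aa'^3 + 'bb'
       = '' + 'aaaaaa' + 'bb'
       = 'aaaaaabb'

The pumped string is 'aaaaaabb' with length 8.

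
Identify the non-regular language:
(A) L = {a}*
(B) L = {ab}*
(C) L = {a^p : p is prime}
(C) {a^p : p is prime}

(C) L = {a^p : p is prime} is NOT regular.

The pumping lemma can be used to prove this:
After pumping, the length becomes composite

The other languages are regular because they can be recognized by finite automata.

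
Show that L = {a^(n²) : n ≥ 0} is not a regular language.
Assume for contradiction that L is regular, and let p ≥ 1 be the pumping length given by the pumping lemma.
Choose s = a^(p²). Then s ∈ L and |s| = p² ≥ p.
By the pumping lemma, s = xyz for some x, y, z with |xy| ≤ p, |y| ≥ 1, and xy^i z ∈ L for every i ≥ 0.
Here y = a^k for some k with 1 ≤ k ≤ |xy| ≤ p.

Take i = 2: |xy²z| = p² + k.
Now p² < p² + k ≤ p² + p < p² + 2p + 1 = (p + 1)².
So |xy²z| lies strictly between the consecutive squares p² and (p + 1)², hence is not a perfect square, and xy²z ∉ L.

This contradicts the pumping lemma, which requires xy^i z ∈ L for all i ≥ 0.
Hence L = {a^(n²) : n ≥ 0} is not regular. ∎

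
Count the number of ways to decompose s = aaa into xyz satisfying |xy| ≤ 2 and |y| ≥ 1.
3

For s = 'aaa' with pumping length p = 2:

Constraints: |xy| ≤ 2, |y| > 0

Valid decompositions (|xy| ≤ p, |y| ≥ 1):
  • x='', y='a', z='aa'
  • x='a', y='a', z='a'
  • x='', y='aa', z='a'

Total count: 3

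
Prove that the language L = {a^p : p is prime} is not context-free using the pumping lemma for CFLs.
Assume for contradiction that L is context-free, and let p ≥ 1 be the pumping length given by the pumping lemma for CFLs.
Choose a prime q with q ≥ p and let s = a^q. Then s ∈ L and |s| = q ≥ p.
By the CFL pumping lemma, s = uvxyz for some u, v, x, y, z with |vxy| ≤ p, |vy| ≥ 1, and uv^i xy^i z ∈ L for every i ≥ 0.
All symbols are a's, so only lengths matter: let k = |vy|, with 1 ≤ k ≤ p. Then |uv^i xy^i z| = q + (i − 1)k.

Take i = q + 1: the length is q + qk = q(k + 1).
Both factors satisfy q ≥ 2 and k + 1 ≥ 2, so q(k + 1) is composite and uv^(q+1) xy^(q+1) z ∉ L.

This contradicts the CFL pumping lemma, which requires uv^i xy^i z ∈ L for all i ≥ 0.
Hence L = {a^p : p is prime} is not context-free. ∎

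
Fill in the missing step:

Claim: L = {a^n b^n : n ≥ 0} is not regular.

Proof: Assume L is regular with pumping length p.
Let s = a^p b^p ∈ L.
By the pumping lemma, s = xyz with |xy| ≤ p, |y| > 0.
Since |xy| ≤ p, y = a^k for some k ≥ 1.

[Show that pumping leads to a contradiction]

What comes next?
Consider xy²z = a^(p+k) b^p.

Since k ≥ 1, we have p + k > p.
So xy²z has more a's than b's: (p+k) a's vs p b's.
This means xy²z ∉ L because a^n b^n requires equal counts.

This contradicts the pumping lemma which states xy²z ∈ L.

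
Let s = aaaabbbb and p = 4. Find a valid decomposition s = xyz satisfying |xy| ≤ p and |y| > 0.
x = 'a', y = 'aa', z = 'abbbb'

For s = aaaabbbb and p = 4, one valid decomposition is:
- x = 'a' (length 1)
- y = 'aa' (length 2)
- z = 'abbbb' (length 5)

Verification:
- xyz = 'a' + 'aa' + 'abbbb' = aaaabbbb ✓
- |xy| = 3 ≤ 4 ✓
- |y| = 2 > 0 ✓

All pumping lemma constraints are satisfied.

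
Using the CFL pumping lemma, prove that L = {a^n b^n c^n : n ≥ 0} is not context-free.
Assume for contradiction that L is context-free, and let p ≥ 1 be the pumping length given by the pumping lemma for CFLs.
Choose s = a^p b^p c^p. Then s ∈ L and |s| = 3p ≥ p.
By the CFL pumping lemma, s = uvxyz for some u, v, x, y, z with |vxy| ≤ p, |vy| ≥ 1, and uv^i xy^i z ∈ L for every i ≥ 0.

Because |vxy| ≤ p, the window vxy cannot contain both an a and a c: any substring of s containing both must include the entire block b^p plus at least one a and one c, so it has length ≥ p + 2 > p.
Hence at least one of the letters a, c does not occur in vy at all.

Take i = 0: the string uxz is obtained from s by deleting |vy| ≥ 1 symbols, so |uxz| = 3p − |vy| < 3p.
But the letter (a or c) that does not occur in vy still occurs exactly p times in uxz. Every string of L with exactly p copies of some letter is a^p b^p c^p, of length 3p. Since |uxz| < 3p, uxz ∉ L.

This contradicts the CFL pumping lemma, which requires uv^i xy^i z ∈ L for all i ≥ 0.
Hence L = {a^n b^n c^n : n ≥ 0} is not context-free. ∎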